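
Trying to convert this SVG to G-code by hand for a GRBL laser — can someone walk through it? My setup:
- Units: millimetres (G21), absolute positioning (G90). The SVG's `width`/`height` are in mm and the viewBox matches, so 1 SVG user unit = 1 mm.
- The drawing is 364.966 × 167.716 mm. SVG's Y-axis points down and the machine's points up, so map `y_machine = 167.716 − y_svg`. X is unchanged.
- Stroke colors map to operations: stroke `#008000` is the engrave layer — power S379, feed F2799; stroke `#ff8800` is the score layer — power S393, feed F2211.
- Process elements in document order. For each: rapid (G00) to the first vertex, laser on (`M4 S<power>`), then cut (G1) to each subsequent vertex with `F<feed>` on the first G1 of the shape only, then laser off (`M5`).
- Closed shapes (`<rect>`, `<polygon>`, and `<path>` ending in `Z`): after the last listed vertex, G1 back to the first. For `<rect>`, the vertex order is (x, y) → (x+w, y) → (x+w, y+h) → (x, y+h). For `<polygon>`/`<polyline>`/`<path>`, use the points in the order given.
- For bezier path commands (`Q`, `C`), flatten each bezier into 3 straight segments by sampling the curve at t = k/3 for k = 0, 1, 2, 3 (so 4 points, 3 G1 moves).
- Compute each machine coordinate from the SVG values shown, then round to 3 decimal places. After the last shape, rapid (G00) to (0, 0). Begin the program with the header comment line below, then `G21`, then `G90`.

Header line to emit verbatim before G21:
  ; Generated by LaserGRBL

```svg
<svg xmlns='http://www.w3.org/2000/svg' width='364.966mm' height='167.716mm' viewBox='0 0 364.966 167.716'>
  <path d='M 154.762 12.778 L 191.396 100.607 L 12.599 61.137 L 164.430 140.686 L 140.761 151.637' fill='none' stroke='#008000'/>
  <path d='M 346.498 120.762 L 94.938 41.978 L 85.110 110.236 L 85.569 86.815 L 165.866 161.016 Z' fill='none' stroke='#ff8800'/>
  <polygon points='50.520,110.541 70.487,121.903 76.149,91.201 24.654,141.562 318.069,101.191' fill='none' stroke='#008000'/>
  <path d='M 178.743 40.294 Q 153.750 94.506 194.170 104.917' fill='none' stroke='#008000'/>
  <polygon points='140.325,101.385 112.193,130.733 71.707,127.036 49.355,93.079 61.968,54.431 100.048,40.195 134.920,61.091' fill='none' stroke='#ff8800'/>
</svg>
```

; Generated by LaserGRBL
G21
G90
G00 X154.762 Y154.938
M4 S379
G1 X191.396 Y67.109 F2799
G1 X12.599 Y106.579
G1 X164.430 Y27.030
G1 X140.761 Y16.079
M5
G00 X346.498 Y46.954
M4 S393
G1 X94.938 Y125.738 F2211
G1 X85.110 Y57.480
G1 X85.569 Y80.901
G1 X165.866 Y6.700
G1 X346.498 Y46.954
M5
G00 X50.520 Y57.175
M4 S379
G1 X70.487 Y45.813 F2799
G1 X76.149 Y76.515
G1 X24.654 Y26.154
G1 X318.069 Y66.525
G1 X50.520 Y57.175
M5
G00 X178.743 Y127.422
M4 S379
G1 X169.349 Y96.147 F2799
G1 X174.491 Y74.606
G1 X194.170 Y62.799
M5
G00 X140.325 Y66.331
M4 S393
G1 X112.193 Y36.983 F2211
G1 X71.707 Y40.680
G1 X49.355 Y74.637
G1 X61.968 Y113.285
G1 X100.048 Y127.521
G1 X134.920 Y106.625
G1 X140.325 Y66.331
M5
G00 X0.000 Y0.000

Since the viewBox matches the mm dimensions, user units are millimetres directly. The only transform is the Y-flip y_m = 167.716 − y_svg.

Shape 1 is a open polyline drawn with `<path>`. Its stroke #008000 means engrave at S379, F2799. After flipping Y the toolpath is (154.762,154.938) → (191.396,67.109) → (12.599,106.579) → (164.430,27.030) → (140.761,16.079).

Shape 2 is a closed polygon drawn with `<path>`. Its stroke #ff8800 means score at S393, F2211. After flipping Y the toolpath is (346.498,46.954) → (94.938,125.738) → (85.110,57.480) → (85.569,80.901) → (165.866,6.700) → (346.498,46.954), returning to the start.

Shape 3 is a closed polygon drawn with `<polygon>`. Its stroke #008000 means engrave at S379, F2799. After flipping Y the toolpath is (50.520,57.175) → (70.487,45.813) → (76.149,76.515) → (24.654,26.154) → (318.069,66.525) → (50.520,57.175), returning to the start.

Shape 4 is a quadratic bezier drawn with `<path>`. Its stroke #008000 means engrave at S379, F2799. After flipping Y the toolpath is (178.743,127.422) → (169.349,96.147) → (174.491,74.606) → (194.170,62.799).

Shape 5 is a regular polygon drawn with `<polygon>`. Its stroke #ff8800 means score at S393, F2211. After flipping Y the toolpath is (140.325,66.331) → (112.193,36.983) → (71.707,40.680) → (49.355,74.637) → (61.968,113.285) → (100.048,127.521) → (134.920,106.625) → (140.325,66.331), returning to the start.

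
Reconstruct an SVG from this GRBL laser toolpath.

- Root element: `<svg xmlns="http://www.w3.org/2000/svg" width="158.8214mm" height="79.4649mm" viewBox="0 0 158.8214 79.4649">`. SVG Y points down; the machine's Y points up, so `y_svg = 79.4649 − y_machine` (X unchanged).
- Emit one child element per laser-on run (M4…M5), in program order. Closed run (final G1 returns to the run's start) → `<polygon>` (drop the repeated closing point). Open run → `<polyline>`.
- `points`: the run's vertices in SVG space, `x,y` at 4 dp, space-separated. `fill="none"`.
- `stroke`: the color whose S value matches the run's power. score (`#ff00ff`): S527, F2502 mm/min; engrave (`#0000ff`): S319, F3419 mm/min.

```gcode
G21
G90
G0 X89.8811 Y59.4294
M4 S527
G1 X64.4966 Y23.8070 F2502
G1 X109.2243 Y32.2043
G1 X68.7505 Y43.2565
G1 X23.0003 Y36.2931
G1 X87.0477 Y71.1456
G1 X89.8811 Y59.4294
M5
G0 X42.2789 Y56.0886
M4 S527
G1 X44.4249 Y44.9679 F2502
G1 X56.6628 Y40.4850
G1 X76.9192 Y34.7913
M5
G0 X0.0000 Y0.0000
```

y_svg = 79.4649 − y_m. Every run uses S527, so all elements get stroke `#ff00ff` (score).

[1] closed run; points: 89.8811,20.0355 64.4966,55.6579 109.2243,47.2606 68.7505,36.2084 23.0003,43.1718 87.0477,8.3193

[2] open run; points: 42.2789,23.3763 44.4249,34.4970 56.6628,38.9799 76.9192,44.6736

<svg xmlns="http://www.w3.org/2000/svg" width="158.8214mm" height="79.4649mm" viewBox="0 0 158.8214 79.4649">
  <polygon points="89.8811,20.0355 64.4966,55.6579 109.2243,47.2606 68.7505,36.2084 23.0003,43.1718 87.0477,8.3193" fill="none" stroke="#ff00ff"/>
  <polyline points="42.2789,23.3763 44.4249,34.4970 56.6628,38.9799 76.9192,44.6736" fill="none" stroke="#ff00ff"/>
</svg>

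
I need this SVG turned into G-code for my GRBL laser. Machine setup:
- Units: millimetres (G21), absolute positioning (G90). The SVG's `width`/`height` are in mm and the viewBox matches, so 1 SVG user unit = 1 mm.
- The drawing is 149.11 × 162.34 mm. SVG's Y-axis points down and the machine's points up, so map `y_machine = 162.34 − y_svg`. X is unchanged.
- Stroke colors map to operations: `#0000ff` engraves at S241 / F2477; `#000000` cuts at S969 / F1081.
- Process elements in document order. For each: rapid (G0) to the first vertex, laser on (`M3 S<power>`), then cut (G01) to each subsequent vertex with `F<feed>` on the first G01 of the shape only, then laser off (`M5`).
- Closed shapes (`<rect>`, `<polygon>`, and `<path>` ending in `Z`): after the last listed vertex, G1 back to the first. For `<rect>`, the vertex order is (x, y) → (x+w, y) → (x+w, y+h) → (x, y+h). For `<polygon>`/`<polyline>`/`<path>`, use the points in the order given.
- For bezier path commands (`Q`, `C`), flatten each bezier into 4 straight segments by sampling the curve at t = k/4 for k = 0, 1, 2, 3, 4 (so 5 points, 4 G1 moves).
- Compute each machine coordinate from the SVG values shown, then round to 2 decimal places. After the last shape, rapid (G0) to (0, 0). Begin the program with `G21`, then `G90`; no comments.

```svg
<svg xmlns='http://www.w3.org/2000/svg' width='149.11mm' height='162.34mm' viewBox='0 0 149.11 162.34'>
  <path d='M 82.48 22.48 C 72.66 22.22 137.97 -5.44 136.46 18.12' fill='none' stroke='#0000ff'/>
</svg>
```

viewBox `0 0 149.11 162.34` with mm width/height → 1 unit = 1 mm. Flip: y_m = 162.34 − y_svg.

**Shape 1** — `<path>` cubic bezier, stroke `#0000ff` → engrave (S241, F2477). Control points (SVG): P0=(82.48,22.48), P1=(72.66,22.22), P2=(137.97,-5.44), P3=(136.46,18.12); sampled at t=k/4. Machine vertices: (82.48,139.86) → (86.98,143.96) → (106.35,150.97) → (127.28,153.51) → (136.46,144.22). Open path.

G21
G90
G0 X82.48 Y139.86
M3 S241
G01 X86.98 Y143.96 F2477
G01 X106.35 Y150.97
G01 X127.28 Y153.51
G01 X136.46 Y144.22
M5
G0 X0.00 Y0.00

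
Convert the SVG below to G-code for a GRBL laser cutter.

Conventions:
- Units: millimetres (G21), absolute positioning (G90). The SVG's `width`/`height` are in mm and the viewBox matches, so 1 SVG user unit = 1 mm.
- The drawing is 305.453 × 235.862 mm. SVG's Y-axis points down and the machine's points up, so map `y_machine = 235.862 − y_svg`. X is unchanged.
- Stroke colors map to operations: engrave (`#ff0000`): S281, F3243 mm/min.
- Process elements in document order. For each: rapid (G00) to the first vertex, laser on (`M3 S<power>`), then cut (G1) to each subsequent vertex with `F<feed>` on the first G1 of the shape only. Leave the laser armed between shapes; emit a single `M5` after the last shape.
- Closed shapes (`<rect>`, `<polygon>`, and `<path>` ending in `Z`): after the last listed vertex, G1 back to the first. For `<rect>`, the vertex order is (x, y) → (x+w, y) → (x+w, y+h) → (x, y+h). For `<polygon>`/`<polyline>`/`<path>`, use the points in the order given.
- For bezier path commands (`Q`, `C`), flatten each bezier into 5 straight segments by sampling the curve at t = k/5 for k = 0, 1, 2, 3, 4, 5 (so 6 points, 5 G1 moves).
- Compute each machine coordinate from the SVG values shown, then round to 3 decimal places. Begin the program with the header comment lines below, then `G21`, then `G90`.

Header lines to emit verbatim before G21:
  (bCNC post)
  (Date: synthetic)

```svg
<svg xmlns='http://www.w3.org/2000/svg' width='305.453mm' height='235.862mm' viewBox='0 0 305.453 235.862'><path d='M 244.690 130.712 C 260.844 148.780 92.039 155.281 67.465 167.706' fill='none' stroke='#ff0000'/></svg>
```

1 u = 1 mm; y_m = 235.862 − y.

[1] `<path>` cubic bezier, #ff0000→engrave S281 F3243: (244.690,105.150) → (234.821,95.557) → (196.363,87.901) → (145.117,81.342) → (96.884,75.040) → (67.465,68.156)

(bCNC post)
(Date: synthetic)
G21
G90
G00 X244.690 Y105.150
M3 S281
G1 X234.821 Y95.557 F3243
G1 X196.363 Y87.901
G1 X145.117 Y81.342
G1 X96.884 Y75.040
G1 X67.465 Y68.156
M5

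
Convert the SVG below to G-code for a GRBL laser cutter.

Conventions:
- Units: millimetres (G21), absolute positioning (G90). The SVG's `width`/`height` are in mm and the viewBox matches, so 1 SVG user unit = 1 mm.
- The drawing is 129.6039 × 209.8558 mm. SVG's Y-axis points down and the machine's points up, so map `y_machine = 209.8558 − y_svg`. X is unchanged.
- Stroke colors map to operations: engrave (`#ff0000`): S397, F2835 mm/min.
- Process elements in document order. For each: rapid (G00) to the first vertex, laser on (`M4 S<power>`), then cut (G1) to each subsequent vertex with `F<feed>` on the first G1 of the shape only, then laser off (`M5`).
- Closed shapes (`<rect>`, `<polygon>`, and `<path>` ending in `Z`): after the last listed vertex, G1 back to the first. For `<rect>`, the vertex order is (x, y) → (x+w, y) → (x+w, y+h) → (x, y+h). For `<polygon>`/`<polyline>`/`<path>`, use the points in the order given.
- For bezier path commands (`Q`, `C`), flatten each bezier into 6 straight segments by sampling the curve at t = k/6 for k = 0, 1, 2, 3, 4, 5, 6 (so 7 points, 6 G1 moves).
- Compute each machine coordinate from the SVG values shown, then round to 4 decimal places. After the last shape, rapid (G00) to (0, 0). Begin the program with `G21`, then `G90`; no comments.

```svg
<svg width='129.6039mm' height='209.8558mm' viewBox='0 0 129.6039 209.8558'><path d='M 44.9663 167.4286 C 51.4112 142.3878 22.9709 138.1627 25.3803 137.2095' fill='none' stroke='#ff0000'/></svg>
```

G21
G90
G00 X44.9663 Y42.4272
M4 S397
G1 X45.5860 Y53.2942 F2835
G1 X42.2174 Y61.1792
G1 X36.6866 Y66.5696
G1 X30.8195 Y69.9527
G1 X26.4421 Y71.8158
G1 X25.3803 Y72.6463
M5
G00 X0.0000 Y0.0000

viewBox `0 0 129.6039 209.8558` with mm width/height → 1 unit = 1 mm. Flip: y_m = 209.8558 − y_svg.

**Shape 1** — `<path>` cubic bezier, stroke `#ff0000` → engrave (S397, F2835). Control points (SVG): P0=(44.9663,167.4286), P1=(51.4112,142.3878), P2=(22.9709,138.1627), P3=(25.3803,137.2095); sampled at t=k/6. Machine vertices: (44.9663,42.4272) → (45.5860,53.2942) → (42.2174,61.1792) → (36.6866,66.5696) → (30.8195,69.9527) → (26.4421,71.8158) → (25.3803,72.6463). Open path.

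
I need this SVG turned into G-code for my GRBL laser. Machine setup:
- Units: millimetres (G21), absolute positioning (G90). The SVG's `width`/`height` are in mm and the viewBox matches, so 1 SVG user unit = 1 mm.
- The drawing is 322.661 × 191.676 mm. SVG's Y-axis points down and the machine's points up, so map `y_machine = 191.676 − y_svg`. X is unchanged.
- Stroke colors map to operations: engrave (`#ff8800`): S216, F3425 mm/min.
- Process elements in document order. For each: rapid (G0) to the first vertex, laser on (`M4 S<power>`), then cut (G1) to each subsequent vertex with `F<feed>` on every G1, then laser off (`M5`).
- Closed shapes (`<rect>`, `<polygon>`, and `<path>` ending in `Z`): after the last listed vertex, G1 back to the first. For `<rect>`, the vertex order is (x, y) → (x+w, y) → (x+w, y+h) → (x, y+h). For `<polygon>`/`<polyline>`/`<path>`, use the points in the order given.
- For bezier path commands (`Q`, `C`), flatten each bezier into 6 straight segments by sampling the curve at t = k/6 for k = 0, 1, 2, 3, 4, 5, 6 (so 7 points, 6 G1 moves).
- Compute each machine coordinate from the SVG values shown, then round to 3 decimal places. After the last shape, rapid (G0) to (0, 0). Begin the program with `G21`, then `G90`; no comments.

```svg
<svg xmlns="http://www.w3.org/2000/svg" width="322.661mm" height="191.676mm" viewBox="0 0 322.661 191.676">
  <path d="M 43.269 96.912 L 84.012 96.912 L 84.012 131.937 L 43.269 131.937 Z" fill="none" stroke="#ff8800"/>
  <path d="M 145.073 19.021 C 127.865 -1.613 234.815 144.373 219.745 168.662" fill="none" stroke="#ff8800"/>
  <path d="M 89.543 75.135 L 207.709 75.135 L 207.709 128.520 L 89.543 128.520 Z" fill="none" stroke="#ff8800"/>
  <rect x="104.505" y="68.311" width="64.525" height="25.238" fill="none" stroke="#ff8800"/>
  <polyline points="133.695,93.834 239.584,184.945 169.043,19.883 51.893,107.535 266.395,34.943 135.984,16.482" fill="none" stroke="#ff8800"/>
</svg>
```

G21
G90
G0 X43.269 Y94.764
M4 S216
G1 X84.012 Y94.764 F3425
G1 X84.012 Y59.739 F3425
G1 X43.269 Y59.739 F3425
G1 X43.269 Y94.764 F3425
M5
G0 X145.073 Y172.655
M4 S216
G1 X145.676 Y170.422 F3425
G1 X160.133 Y148.427 F3425
G1 X181.607 Y114.681 F3425
G1 X203.259 Y77.190 F3425
G1 X218.251 Y43.965 F3425
G1 X219.745 Y23.014 F3425
M5
G0 X89.543 Y116.541
M4 S216
G1 X207.709 Y116.541 F3425
G1 X207.709 Y63.156 F3425
G1 X89.543 Y63.156 F3425
G1 X89.543 Y116.541 F3425
M5
G0 X104.505 Y123.365
M4 S216
G1 X169.030 Y123.365 F3425
G1 X169.030 Y98.127 F3425
G1 X104.505 Y98.127 F3425
G1 X104.505 Y123.365 F3425
M5
G0 X133.695 Y97.842
M4 S216
G1 X239.584 Y6.731 F3425
G1 X169.043 Y171.793 F3425
G1 X51.893 Y84.141 F3425
G1 X266.395 Y156.733 F3425
G1 X135.984 Y175.194 F3425
M5
G0 X0.000 Y0.000

Since the viewBox matches the mm dimensions, user units are millimetres directly. The only transform is the Y-flip y_m = 191.676 − y_svg.

Shape 1 is a rectangle drawn with `<path>`. Its stroke #ff8800 means engrave at S216, F3425. After flipping Y the toolpath is (43.269,94.764) → (84.012,94.764) → (84.012,59.739) → (43.269,59.739) → (43.269,94.764), returning to the start.

Shape 2 is a cubic bezier drawn with `<path>`. Its stroke #ff8800 means engrave at S216, F3425. After flipping Y the toolpath is (145.073,172.655) → (145.676,170.422) → (160.133,148.427) → (181.607,114.681) → (203.259,77.190) → (218.251,43.965) → (219.745,23.014).

Shape 3 is a rectangle drawn with `<path>`. Its stroke #ff8800 means engrave at S216, F3425. After flipping Y the toolpath is (89.543,116.541) → (207.709,116.541) → (207.709,63.156) → (89.543,63.156) → (89.543,116.541), returning to the start.

Shape 4 is a rectangle drawn with `<rect>`. Its stroke #ff8800 means engrave at S216, F3425. After flipping Y the toolpath is (104.505,123.365) → (169.030,123.365) → (169.030,98.127) → (104.505,98.127) → (104.505,123.365), returning to the start.

Shape 5 is a open polyline drawn with `<polyline>`. Its stroke #ff8800 means engrave at S216, F3425. After flipping Y the toolpath is (133.695,97.842) → (239.584,6.731) → (169.043,171.793) → (51.893,84.141) → (266.395,156.733) → (135.984,175.194).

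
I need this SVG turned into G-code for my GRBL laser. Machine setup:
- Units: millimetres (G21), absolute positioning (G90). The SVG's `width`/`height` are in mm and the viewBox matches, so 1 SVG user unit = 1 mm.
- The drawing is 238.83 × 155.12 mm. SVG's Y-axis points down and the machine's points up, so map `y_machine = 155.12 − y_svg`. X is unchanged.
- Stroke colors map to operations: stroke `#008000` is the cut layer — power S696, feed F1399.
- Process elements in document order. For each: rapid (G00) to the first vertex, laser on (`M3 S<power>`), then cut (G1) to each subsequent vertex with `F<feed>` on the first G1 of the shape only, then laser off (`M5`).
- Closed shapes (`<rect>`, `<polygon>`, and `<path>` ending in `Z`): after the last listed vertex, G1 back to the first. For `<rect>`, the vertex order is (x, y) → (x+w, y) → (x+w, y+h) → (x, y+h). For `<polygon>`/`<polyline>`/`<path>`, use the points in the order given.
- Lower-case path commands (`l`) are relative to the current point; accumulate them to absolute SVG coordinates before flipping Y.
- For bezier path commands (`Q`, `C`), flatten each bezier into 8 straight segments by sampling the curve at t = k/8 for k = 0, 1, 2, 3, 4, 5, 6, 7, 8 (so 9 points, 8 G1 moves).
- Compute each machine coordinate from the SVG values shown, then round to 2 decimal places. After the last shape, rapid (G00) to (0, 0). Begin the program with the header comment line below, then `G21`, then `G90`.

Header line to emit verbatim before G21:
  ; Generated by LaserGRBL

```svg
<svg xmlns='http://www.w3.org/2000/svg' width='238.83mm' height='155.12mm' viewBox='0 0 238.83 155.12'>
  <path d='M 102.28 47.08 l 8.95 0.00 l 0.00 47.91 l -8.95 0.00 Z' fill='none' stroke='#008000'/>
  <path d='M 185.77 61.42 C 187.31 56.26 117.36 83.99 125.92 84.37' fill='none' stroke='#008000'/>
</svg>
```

; Generated by LaserGRBL
G21
G90
G00 X102.28 Y108.04
M3 S696
G1 X111.23 Y108.04 F1399
G1 X111.23 Y60.13
G1 X102.28 Y60.13
G1 X102.28 Y108.04
M5
G00 X185.77 Y93.70
M3 S696
G1 X183.29 Y94.21 F1399
G1 X175.86 Y92.34
G1 X165.25 Y88.81
G1 X153.21 Y84.30
G1 X141.50 Y79.54
G1 X131.88 Y75.22
G1 X126.10 Y72.06
G1 X125.92 Y70.75
M5
G00 X0.00 Y0.00

1 u = 1 mm; y_m = 155.12 − y.

[1] `<path>` rectangle, #008000→cut S696 F1399: (102.28,108.04) → (111.23,108.04) → (111.23,60.13) → (102.28,60.13) → (102.28,108.04) (closed)

[2] `<path>` cubic bezier, #008000→cut S696 F1399: (185.77,93.70) → (183.29,94.21) → (175.86,92.34) → (165.25,88.81) → (153.21,84.30) → (141.50,79.54) → (131.88,75.22) → (126.10,72.06) → (125.92,70.75)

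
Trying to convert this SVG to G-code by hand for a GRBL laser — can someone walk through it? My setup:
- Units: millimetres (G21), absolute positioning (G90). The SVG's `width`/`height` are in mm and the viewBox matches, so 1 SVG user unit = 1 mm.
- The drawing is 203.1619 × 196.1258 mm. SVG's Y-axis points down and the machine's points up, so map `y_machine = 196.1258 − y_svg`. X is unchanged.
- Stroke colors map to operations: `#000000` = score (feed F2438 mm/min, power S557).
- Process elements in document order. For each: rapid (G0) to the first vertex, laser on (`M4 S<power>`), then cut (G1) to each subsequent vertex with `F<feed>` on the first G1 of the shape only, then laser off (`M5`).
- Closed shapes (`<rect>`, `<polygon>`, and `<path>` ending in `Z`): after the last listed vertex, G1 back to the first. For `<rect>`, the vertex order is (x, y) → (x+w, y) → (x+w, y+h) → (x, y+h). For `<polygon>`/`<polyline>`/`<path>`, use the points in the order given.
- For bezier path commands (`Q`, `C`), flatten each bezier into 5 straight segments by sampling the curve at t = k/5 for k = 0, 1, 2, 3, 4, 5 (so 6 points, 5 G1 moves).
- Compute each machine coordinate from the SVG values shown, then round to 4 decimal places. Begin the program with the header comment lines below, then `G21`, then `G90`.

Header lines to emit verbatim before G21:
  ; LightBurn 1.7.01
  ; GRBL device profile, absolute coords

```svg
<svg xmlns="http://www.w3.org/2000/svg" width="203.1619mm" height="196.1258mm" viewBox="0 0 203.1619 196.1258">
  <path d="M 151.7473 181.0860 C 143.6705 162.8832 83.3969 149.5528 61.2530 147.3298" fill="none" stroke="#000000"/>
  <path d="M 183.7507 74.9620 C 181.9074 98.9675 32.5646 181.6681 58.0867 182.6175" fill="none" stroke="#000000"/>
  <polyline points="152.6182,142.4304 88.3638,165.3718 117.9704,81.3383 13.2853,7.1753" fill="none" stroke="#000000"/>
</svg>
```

1 u = 1 mm; y_m = 196.1258 − y.

[1] `<path>` cubic bezier, #000000→score S557 F2438: (151.7473,15.0398) → (141.3602,25.3269) → (122.7816,34.1454) → (100.3470,41.1959) → (78.3923,46.1792) → (61.2530,48.7960)

[2] `<path>` cubic bezier, #000000→score S557 F2438: (183.7507,121.1638) → (167.5237,100.8407) → (131.3703,73.1721) → (90.7640,44.8996) → (61.1783,22.7645) → (58.0867,13.5083)

[3] `<polyline>` open polyline, #000000→score S557 F2438: (152.6182,53.6954) → (88.3638,30.7540) → (117.9704,114.7875) → (13.2853,188.9505)

; LightBurn 1.7.01
; GRBL device profile, absolute coords
G21
G90
G0 X151.7473 Y15.0398
M4 S557
G1 X141.3602 Y25.3269 F2438
G1 X122.7816 Y34.1454
G1 X100.3470 Y41.1959
G1 X78.3923 Y46.1792
G1 X61.2530 Y48.7960
M5
G0 X183.7507 Y121.1638
M4 S557
G1 X167.5237 Y100.8407 F2438
G1 X131.3703 Y73.1721
G1 X90.7640 Y44.8996
G1 X61.1783 Y22.7645
G1 X58.0867 Y13.5083
M5
G0 X152.6182 Y53.6954
M4 S557
G1 X88.3638 Y30.7540 F2438
G1 X117.9704 Y114.7875
G1 X13.2853 Y188.9505
M5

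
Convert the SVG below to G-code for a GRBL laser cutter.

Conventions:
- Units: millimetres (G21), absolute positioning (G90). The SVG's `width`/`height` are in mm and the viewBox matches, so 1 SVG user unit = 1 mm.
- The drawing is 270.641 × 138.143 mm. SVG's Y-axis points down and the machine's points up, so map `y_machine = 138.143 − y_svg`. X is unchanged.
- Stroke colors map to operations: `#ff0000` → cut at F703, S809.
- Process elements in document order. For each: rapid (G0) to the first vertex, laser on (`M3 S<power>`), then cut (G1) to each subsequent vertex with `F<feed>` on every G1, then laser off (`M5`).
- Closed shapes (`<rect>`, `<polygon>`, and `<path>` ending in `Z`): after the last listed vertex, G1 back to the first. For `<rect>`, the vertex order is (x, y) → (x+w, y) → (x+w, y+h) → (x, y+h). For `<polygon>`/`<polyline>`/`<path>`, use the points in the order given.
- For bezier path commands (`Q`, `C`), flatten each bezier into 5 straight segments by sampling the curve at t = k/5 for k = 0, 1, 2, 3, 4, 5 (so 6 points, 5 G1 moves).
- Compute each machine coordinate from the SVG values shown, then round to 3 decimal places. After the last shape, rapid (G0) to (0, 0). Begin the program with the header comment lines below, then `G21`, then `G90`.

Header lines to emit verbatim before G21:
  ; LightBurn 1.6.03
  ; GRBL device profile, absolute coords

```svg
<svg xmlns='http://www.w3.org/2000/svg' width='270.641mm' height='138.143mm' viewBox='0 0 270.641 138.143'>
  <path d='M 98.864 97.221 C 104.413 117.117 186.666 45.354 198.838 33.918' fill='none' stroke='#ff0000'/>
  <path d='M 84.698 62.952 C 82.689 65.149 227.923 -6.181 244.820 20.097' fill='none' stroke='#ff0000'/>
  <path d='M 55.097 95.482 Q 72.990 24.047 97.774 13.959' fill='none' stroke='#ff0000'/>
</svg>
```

Since the viewBox matches the mm dimensions, user units are millimetres directly. The only transform is the Y-flip y_m = 138.143 − y_svg.

Shape 1 is a cubic bezier drawn with `<path>`. Its stroke #ff0000 means cut at S809, F703. After flipping Y the toolpath is (98.864,40.922) → (110.224,38.768) → (132.946,51.316) → (159.987,71.272) → (184.299,91.340) → (198.838,104.225).

Shape 2 is a cubic bezier drawn with `<path>`. Its stroke #ff0000 means cut at S809, F703. After flipping Y the toolpath is (84.698,75.191) → (98.957,81.327) → (135.327,96.895) → (180.579,113.680) → (221.486,123.469) → (244.820,118.046).

Shape 3 is a quadratic bezier drawn with `<path>`. Its stroke #ff0000 means cut at S809, F703. After flipping Y the toolpath is (55.097,42.661) → (62.530,68.781) → (70.514,89.993) → (79.049,106.298) → (88.136,117.695) → (97.774,124.184).

; LightBurn 1.6.03
; GRBL device profile, absolute coords
G21
G90
G0 X98.864 Y40.922
M3 S809
G1 X110.224 Y38.768 F703
G1 X132.946 Y51.316 F703
G1 X159.987 Y71.272 F703
G1 X184.299 Y91.340 F703
G1 X198.838 Y104.225 F703
M5
G0 X84.698 Y75.191
M3 S809
G1 X98.957 Y81.327 F703
G1 X135.327 Y96.895 F703
G1 X180.579 Y113.680 F703
G1 X221.486 Y123.469 F703
G1 X244.820 Y118.046 F703
M5
G0 X55.097 Y42.661
M3 S809
G1 X62.530 Y68.781 F703
G1 X70.514 Y89.993 F703
G1 X79.049 Y106.298 F703
G1 X88.136 Y117.695 F703
G1 X97.774 Y124.184 F703
M5
G0 X0.000 Y0.000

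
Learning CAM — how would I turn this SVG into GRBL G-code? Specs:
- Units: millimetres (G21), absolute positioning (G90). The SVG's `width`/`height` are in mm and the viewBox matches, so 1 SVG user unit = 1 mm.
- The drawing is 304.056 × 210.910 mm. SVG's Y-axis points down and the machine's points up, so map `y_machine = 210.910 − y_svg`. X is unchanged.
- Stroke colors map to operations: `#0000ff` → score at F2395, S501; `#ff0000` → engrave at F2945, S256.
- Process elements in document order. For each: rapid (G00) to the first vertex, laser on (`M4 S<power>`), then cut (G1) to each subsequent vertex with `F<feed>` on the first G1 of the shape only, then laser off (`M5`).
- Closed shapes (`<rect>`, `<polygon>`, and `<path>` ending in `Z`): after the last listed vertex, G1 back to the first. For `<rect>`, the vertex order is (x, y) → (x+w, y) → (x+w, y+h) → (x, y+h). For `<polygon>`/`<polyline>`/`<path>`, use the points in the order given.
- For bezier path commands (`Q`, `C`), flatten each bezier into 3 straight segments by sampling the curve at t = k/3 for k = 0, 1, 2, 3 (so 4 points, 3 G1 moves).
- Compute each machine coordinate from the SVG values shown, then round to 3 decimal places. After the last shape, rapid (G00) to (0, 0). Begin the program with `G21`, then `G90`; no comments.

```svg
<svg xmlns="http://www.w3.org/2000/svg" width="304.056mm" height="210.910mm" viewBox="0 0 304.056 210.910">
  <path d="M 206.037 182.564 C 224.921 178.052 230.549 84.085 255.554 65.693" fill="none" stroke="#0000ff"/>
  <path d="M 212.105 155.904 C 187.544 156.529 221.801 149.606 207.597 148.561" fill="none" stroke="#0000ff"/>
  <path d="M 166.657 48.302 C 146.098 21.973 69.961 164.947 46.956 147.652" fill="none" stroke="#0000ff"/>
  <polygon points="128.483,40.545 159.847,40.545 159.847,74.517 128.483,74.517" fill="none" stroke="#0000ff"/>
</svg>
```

1 u = 1 mm; y_m = 210.910 − y.

[1] `<path>` cubic bezier, #0000ff→score S501 F2395: (206.037,28.346) → (221.711,56.564) → (235.799,107.746) → (255.554,145.217)

[2] `<path>` cubic bezier, #0000ff→score S501 F2395: (212.105,55.006) → (203.177,56.400) → (209.621,59.842) → (207.597,62.349)

[3] `<path>` cubic bezier, #0000ff→score S501 F2395: (166.657,162.608) → (131.598,144.709) → (83.645,87.180) → (46.956,63.258)

[4] `<polygon>` rectangle, #0000ff→score S501 F2395: (128.483,170.365) → (159.847,170.365) → (159.847,136.393) → (128.483,136.393) → (128.483,170.365) (closed)

G21
G90
G00 X206.037 Y28.346
M4 S501
G1 X221.711 Y56.564 F2395
G1 X235.799 Y107.746
G1 X255.554 Y145.217
M5
G00 X212.105 Y55.006
M4 S501
G1 X203.177 Y56.400 F2395
G1 X209.621 Y59.842
G1 X207.597 Y62.349
M5
G00 X166.657 Y162.608
M4 S501
G1 X131.598 Y144.709 F2395
G1 X83.645 Y87.180
G1 X46.956 Y63.258
M5
G00 X128.483 Y170.365
M4 S501
G1 X159.847 Y170.365 F2395
G1 X159.847 Y136.393
G1 X128.483 Y136.393
G1 X128.483 Y170.365
M5
G00 X0.000 Y0.000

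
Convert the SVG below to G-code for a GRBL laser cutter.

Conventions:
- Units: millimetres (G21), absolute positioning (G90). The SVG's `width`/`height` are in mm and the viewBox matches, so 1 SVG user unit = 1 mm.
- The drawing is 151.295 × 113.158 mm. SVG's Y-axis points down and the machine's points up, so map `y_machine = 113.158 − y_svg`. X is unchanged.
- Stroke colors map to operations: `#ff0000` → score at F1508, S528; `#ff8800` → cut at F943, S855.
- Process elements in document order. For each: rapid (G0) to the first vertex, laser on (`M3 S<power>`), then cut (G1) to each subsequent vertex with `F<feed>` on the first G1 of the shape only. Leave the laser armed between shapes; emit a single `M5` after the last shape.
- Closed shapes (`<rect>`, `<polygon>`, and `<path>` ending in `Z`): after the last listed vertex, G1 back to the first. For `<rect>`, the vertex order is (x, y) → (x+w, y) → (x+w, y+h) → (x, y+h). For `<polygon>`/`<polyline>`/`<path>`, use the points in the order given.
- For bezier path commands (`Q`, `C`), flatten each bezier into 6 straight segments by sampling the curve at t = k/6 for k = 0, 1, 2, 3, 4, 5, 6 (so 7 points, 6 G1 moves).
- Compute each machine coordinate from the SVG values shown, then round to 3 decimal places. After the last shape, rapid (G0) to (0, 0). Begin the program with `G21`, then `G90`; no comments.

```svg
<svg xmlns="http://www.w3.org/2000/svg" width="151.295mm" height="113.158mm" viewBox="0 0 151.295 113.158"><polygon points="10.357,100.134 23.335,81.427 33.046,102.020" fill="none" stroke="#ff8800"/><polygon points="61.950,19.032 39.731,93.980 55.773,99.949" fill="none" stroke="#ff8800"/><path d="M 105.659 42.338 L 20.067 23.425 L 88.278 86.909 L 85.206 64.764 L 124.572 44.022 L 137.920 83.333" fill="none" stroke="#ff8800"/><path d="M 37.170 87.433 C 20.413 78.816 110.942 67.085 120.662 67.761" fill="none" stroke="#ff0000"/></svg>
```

G21
G90
G0 X10.357 Y13.024
M3 S855
G1 X23.335 Y31.731 F943
G1 X33.046 Y11.138
G1 X10.357 Y13.024
G0 X61.950 Y94.126
M3 S855
G1 X39.731 Y19.178 F943
G1 X55.773 Y13.209
G1 X61.950 Y94.126
G0 X105.659 Y70.820
M3 S855
G1 X20.067 Y89.733 F943
G1 X88.278 Y26.249
G1 X85.206 Y48.394
G1 X124.572 Y69.136
G1 X137.920 Y29.825
G0 X37.170 Y25.725
M3 S528
G1 X36.861 Y30.221 F1508
G1 X49.209 Y34.805
G1 X68.987 Y39.046
G1 X90.972 Y42.512
G1 X109.939 Y44.773
G1 X120.662 Y45.397
M5
G0 X0.000 Y0.000

1 u = 1 mm; y_m = 113.158 − y.

[1] `<polygon>` regular polygon, #ff8800→cut S855 F943: (10.357,13.024) → (23.335,31.731) → (33.046,11.138) → (10.357,13.024) (closed)

[2] `<polygon>` closed polygon, #ff8800→cut S855 F943: (61.950,94.126) → (39.731,19.178) → (55.773,13.209) → (61.950,94.126) (closed)

[3] `<path>` open polyline, #ff8800→cut S855 F943: (105.659,70.820) → (20.067,89.733) → (88.278,26.249) → (85.206,48.394) → (124.572,69.136) → (137.920,29.825)

[4] `<path>` cubic bezier, #ff0000→score S528 F1508: (37.170,25.725) → (36.861,30.221) → (49.209,34.805) → (68.987,39.046) → (90.972,42.512) → (109.939,44.773) → (120.662,45.397)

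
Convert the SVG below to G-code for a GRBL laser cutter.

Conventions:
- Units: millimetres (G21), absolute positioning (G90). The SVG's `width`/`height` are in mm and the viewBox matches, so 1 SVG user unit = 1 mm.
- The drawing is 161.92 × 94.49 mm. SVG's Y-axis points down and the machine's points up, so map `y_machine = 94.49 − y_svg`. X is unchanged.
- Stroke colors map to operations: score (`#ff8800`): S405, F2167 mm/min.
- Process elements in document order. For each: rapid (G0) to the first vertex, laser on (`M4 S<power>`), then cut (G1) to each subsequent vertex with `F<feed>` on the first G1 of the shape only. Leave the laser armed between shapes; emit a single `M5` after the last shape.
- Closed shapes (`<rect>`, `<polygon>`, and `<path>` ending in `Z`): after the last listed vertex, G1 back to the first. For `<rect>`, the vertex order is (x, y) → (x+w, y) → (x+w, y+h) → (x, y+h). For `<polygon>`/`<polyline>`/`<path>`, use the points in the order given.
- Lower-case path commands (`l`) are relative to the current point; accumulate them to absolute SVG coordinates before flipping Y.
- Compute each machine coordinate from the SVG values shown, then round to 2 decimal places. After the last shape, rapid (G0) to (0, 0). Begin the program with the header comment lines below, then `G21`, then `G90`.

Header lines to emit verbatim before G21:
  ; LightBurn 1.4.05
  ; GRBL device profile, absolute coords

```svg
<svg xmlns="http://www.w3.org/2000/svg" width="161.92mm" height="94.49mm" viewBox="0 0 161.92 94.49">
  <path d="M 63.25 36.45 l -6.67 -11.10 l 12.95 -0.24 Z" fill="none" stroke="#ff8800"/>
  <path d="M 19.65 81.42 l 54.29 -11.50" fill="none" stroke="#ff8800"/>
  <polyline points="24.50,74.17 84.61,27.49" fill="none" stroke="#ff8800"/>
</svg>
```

; LightBurn 1.4.05
; GRBL device profile, absolute coords
G21
G90
G0 X63.25 Y58.04
M4 S405
G1 X56.58 Y69.14 F2167
G1 X69.53 Y69.38
G1 X63.25 Y58.04
G0 X19.65 Y13.07
M4 S405
G1 X73.94 Y24.57 F2167
G0 X24.50 Y20.32
M4 S405
G1 X84.61 Y67.00 F2167
M5
G0 X0.00 Y0.00

viewBox `0 0 161.92 94.49` with mm width/height → 1 unit = 1 mm. Flip: y_m = 94.49 − y_svg.

**Shape 1** — `<path>` regular polygon, stroke `#ff8800` → score (S405, F2167). Machine vertices: (63.25,58.04) → (56.58,69.14) → (69.53,69.38) → (63.25,58.04). Closed: final G1 returns to the first vertex.

**Shape 2** — `<path>` line segment, stroke `#ff8800` → score (S405, F2167). Machine vertices: (19.65,13.07) → (73.94,24.57). Open path.

**Shape 3** — `<polyline>` line segment, stroke `#ff8800` → score (S405, F2167). Machine vertices: (24.50,20.32) → (84.61,67.00). Open path.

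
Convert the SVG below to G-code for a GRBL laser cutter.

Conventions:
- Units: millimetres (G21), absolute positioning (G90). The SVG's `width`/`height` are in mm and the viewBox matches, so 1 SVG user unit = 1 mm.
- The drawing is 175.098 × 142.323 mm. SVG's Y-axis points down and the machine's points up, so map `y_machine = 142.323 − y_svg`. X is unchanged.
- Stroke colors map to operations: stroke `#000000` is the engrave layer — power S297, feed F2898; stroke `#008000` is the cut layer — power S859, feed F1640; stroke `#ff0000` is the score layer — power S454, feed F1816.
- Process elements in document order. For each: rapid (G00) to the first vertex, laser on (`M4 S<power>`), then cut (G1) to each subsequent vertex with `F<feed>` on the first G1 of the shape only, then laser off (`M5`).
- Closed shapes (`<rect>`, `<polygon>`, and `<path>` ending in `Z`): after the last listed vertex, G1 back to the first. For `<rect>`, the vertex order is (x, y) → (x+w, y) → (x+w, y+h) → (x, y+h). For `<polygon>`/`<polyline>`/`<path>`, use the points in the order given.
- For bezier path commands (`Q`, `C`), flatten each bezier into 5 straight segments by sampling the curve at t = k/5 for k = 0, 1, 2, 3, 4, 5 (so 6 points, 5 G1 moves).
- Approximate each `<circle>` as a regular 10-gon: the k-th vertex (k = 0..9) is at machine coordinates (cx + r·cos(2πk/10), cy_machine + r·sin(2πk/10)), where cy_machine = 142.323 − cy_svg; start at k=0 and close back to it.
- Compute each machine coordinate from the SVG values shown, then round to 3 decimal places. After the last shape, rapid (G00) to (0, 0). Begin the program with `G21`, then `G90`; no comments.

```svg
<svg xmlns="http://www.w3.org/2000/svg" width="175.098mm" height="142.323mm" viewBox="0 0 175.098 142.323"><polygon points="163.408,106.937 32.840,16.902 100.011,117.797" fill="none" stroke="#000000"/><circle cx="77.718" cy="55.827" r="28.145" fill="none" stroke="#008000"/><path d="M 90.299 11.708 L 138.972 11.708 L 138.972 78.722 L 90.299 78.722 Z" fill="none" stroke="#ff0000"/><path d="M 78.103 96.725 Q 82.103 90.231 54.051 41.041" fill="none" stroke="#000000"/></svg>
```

G21
G90
G00 X163.408 Y35.386
M4 S297
G1 X32.840 Y125.421 F2898
G1 X100.011 Y24.526
G1 X163.408 Y35.386
M5
G00 X105.863 Y86.496
M4 S859
G1 X100.488 Y103.039 F1640
G1 X86.415 Y113.263
G1 X69.021 Y113.263
G1 X54.948 Y103.039
G1 X49.573 Y86.496
G1 X54.948 Y69.953
G1 X69.021 Y59.729
G1 X86.415 Y59.729
G1 X100.488 Y69.953
G1 X105.863 Y86.496
M5
G00 X90.299 Y130.615
M4 S454
G1 X138.972 Y130.615 F1816
G1 X138.972 Y63.601
G1 X90.299 Y63.601
G1 X90.299 Y130.615
M5
G00 X78.103 Y45.598
M4 S297
G1 X78.421 Y49.903 F2898
G1 X76.175 Y57.625
G1 X71.364 Y68.761
G1 X63.990 Y83.314
G1 X54.051 Y101.282
M5
G00 X0.000 Y0.000

viewBox `0 0 175.098 142.323` with mm width/height → 1 unit = 1 mm. Flip: y_m = 142.323 − y_svg.

**Shape 1** — `<polygon>` closed polygon, stroke `#000000` → engrave (S297, F2898). Machine vertices: (163.408,35.386) → (32.840,125.421) → (100.011,24.526) → (163.408,35.386). Closed: final G1 returns to the first vertex.

**Shape 2** — `<circle>` circle, stroke `#008000` → cut (S859, F1640). Machine vertices: (105.863,86.496) → (100.488,103.039) → (86.415,113.263) → (69.021,113.263) → (54.948,103.039) → (49.573,86.496) → (54.948,69.953) → (69.021,59.729) → (86.415,59.729) → (100.488,69.953) → (105.863,86.496). Closed: final G1 returns to the first vertex.

**Shape 3** — `<path>` rectangle, stroke `#ff0000` → score (S454, F1816). Machine vertices: (90.299,130.615) → (138.972,130.615) → (138.972,63.601) → (90.299,63.601) → (90.299,130.615). Closed: final G1 returns to the first vertex.

**Shape 4** — `<path>` quadratic bezier, stroke `#000000` → engrave (S297, F2898). Control points (SVG): P0=(78.103,96.725), P1=(82.103,90.231), P2=(54.051,41.041); sampled at t=k/5. Machine vertices: (78.103,45.598) → (78.421,49.903) → (76.175,57.625) → (71.364,68.761) → (63.990,83.314) → (54.051,101.282). Open path.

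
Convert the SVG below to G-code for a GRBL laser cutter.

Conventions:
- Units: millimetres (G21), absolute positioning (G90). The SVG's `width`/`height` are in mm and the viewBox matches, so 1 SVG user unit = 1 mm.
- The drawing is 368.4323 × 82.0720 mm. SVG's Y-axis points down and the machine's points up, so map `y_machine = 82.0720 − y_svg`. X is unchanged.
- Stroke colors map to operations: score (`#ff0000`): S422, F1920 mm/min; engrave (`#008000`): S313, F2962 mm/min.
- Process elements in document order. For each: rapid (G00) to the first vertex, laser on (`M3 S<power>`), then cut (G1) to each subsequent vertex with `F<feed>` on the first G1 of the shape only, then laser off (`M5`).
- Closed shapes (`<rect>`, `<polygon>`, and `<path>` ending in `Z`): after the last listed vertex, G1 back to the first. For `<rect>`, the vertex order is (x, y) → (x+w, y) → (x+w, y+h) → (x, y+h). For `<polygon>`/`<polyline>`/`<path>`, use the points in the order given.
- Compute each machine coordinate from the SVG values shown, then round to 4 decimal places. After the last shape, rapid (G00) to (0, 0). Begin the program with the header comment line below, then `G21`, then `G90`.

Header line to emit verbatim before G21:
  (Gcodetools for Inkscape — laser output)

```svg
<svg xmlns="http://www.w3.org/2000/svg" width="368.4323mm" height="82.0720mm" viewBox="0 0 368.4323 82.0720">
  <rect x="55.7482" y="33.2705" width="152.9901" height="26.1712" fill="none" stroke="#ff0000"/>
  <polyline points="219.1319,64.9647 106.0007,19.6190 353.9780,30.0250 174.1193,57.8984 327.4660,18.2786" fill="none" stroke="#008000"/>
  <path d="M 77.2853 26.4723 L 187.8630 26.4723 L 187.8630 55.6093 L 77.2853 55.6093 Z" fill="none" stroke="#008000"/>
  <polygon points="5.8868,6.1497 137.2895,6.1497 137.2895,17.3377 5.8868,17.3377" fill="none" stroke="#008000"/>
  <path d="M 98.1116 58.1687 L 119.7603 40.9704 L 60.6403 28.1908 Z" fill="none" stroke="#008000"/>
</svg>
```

viewBox `0 0 368.4323 82.0720` with mm width/height → 1 unit = 1 mm. Flip: y_m = 82.0720 − y_svg.

**Shape 1** — `<rect>` rectangle, stroke `#ff0000` → score (S422, F1920). Machine vertices: (55.7482,48.8015) → (208.7383,48.8015) → (208.7383,22.6303) → (55.7482,22.6303) → (55.7482,48.8015). Closed: final G1 returns to the first vertex.

**Shape 2** — `<polyline>` open polyline, stroke `#008000` → engrave (S313, F2962). Machine vertices: (219.1319,17.1073) → (106.0007,62.4530) → (353.9780,52.0470) → (174.1193,24.1736) → (327.4660,63.7934). Open path.

**Shape 3** — `<path>` rectangle, stroke `#008000` → engrave (S313, F2962). Machine vertices: (77.2853,55.5997) → (187.8630,55.5997) → (187.8630,26.4627) → (77.2853,26.4627) → (77.2853,55.5997). Closed: final G1 returns to the first vertex.

**Shape 4** — `<polygon>` rectangle, stroke `#008000` → engrave (S313, F2962). Machine vertices: (5.8868,75.9223) → (137.2895,75.9223) → (137.2895,64.7343) → (5.8868,64.7343) → (5.8868,75.9223). Closed: final G1 returns to the first vertex.

**Shape 5** — `<path>` closed polygon, stroke `#008000` → engrave (S313, F2962). Machine vertices: (98.1116,23.9033) → (119.7603,41.1016) → (60.6403,53.8812) → (98.1116,23.9033). Closed: final G1 returns to the first vertex.

(Gcodetools for Inkscape — laser output)
G21
G90
G00 X55.7482 Y48.8015
M3 S422
G1 X208.7383 Y48.8015 F1920
G1 X208.7383 Y22.6303
G1 X55.7482 Y22.6303
G1 X55.7482 Y48.8015
M5
G00 X219.1319 Y17.1073
M3 S313
G1 X106.0007 Y62.4530 F2962
G1 X353.9780 Y52.0470
G1 X174.1193 Y24.1736
G1 X327.4660 Y63.7934
M5
G00 X77.2853 Y55.5997
M3 S313
G1 X187.8630 Y55.5997 F2962
G1 X187.8630 Y26.4627
G1 X77.2853 Y26.4627
G1 X77.2853 Y55.5997
M5
G00 X5.8868 Y75.9223
M3 S313
G1 X137.2895 Y75.9223 F2962
G1 X137.2895 Y64.7343
G1 X5.8868 Y64.7343
G1 X5.8868 Y75.9223
M5
G00 X98.1116 Y23.9033
M3 S313
G1 X119.7603 Y41.1016 F2962
G1 X60.6403 Y53.8812
G1 X98.1116 Y23.9033
M5
G00 X0.0000 Y0.0000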